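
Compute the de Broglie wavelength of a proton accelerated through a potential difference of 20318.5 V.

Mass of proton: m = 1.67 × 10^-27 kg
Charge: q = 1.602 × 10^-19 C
2.01 × 10^-13 m

When a particle is accelerated through voltage V, it gains kinetic energy KE = qV.

The de Broglie wavelength is then λ = h/√(2mqV):

λ = h/√(2mqV)
λ = (6.626 × 10^-34 J·s) / √(2 × 1.67 × 10^-27 kg × 1.602 × 10^-19 C × 20318.5 V)
λ = 2.01 × 10^-13 m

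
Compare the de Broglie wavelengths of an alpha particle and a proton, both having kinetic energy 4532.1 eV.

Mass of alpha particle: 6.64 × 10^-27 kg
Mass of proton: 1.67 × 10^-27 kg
The proton has the longer wavelength.

Using λ = h/√(2mKE):

For alpha particle: λ₁ = h/√(2m₁KE) = 2.13 × 10^-13 m
For proton: λ₂ = h/√(2m₂KE) = 4.25 × 10^-13 m

Since λ ∝ 1/√m at constant kinetic energy, the lighter particle has the longer wavelength.

The proton has the longer de Broglie wavelength.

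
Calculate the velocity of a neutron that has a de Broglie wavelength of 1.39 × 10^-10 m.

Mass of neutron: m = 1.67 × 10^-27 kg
2.85 × 10^3 m/s

From the de Broglie relation λ = h/(mv), we solve for v:

v = h/(mλ)
v = (6.626 × 10^-34 J·s) / (1.67 × 10^-27 kg × 1.39 × 10^-10 m)
v = 2.85 × 10^3 m/s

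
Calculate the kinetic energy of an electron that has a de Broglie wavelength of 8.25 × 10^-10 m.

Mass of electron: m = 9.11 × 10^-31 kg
3.54 × 10^-19 J (or 2.21 eV)

From λ = h/√(2mKE), we solve for KE:

λ² = h²/(2mKE)
KE = h²/(2mλ²)
KE = (6.626 × 10^-34 J·s)² / (2 × 9.11 × 10^-31 kg × (8.25 × 10^-10 m)²)
KE = 3.54 × 10^-19 J
KE = 2.21 eV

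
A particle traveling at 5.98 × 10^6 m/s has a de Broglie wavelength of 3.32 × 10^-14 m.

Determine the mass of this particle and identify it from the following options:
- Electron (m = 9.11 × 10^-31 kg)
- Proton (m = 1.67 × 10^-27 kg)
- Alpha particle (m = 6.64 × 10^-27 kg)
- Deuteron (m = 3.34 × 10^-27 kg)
The particle is a deuteron.

From λ = h/(mv), solve for mass:

m = h/(λv)
m = (6.626 × 10^-34 J·s) / (3.32 × 10^-14 m × 5.98 × 10^6 m/s)
m = 3.34 × 10^-27 kg

Comparing with the listed masses, this is closest to a deuteron.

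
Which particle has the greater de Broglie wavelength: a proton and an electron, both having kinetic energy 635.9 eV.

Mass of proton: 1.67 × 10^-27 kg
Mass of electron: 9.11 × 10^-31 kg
The electron has the longer wavelength.

Using λ = h/√(2mKE):

For proton: λ₁ = h/√(2m₁KE) = 1.14 × 10^-12 m
For electron: λ₂ = h/√(2m₂KE) = 4.86 × 10^-11 m

Since λ ∝ 1/√m at constant kinetic energy, the lighter particle has the longer wavelength.

The electron has the longer de Broglie wavelength.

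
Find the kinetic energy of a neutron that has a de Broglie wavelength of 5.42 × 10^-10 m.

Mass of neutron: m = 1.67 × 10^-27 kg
4.47 × 10^-22 J (or 2.79 × 10^-3 eV)

From λ = h/√(2mKE), we solve for KE:

λ² = h²/(2mKE)
KE = h²/(2mλ²)
KE = (6.626 × 10^-34 J·s)² / (2 × 1.67 × 10^-27 kg × (5.42 × 10^-10 m)²)
KE = 4.47 × 10^-22 J
KE = 2.79 × 10^-3 eV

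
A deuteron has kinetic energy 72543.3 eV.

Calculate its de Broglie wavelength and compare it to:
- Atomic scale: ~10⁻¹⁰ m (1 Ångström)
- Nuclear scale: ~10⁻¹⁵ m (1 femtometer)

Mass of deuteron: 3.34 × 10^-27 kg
λ = 7.52 × 10^-14 m, which is between nuclear and atomic scales.

Using λ = h/√(2mKE):

KE = 72543.3 eV = 1.162 × 10^-14 J

λ = h/√(2mKE)
λ = (6.626 × 10^-34 J·s) / √(2 × 3.34 × 10^-27 kg × 1.162 × 10^-14 J)
λ = 7.52 × 10^-14 m

Comparison:
- Atomic scale (10⁻¹⁰ m): λ is 0.00075× this size
- Nuclear scale (10⁻¹⁵ m): λ is 75× this size

The wavelength is between nuclear and atomic scales.

This wavelength is appropriate for probing atomic structure but too large for nuclear physics experiments.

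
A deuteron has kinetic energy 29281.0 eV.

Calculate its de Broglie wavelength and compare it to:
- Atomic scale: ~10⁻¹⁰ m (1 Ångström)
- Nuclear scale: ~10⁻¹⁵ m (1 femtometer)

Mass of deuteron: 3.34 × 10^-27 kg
λ = 1.18 × 10^-13 m, which is between nuclear and atomic scales.

Using λ = h/√(2mKE):

KE = 29281.0 eV = 4.691 × 10^-15 J

λ = h/√(2mKE)
λ = (6.626 × 10^-34 J·s) / √(2 × 3.34 × 10^-27 kg × 4.691 × 10^-15 J)
λ = 1.18 × 10^-13 m

Comparison:
- Atomic scale (10⁻¹⁰ m): λ is 0.0012× this size
- Nuclear scale (10⁻¹⁵ m): λ is 1.2e+02× this size

The wavelength is between nuclear and atomic scales.

This wavelength is appropriate for probing atomic structure but too large for nuclear physics experiments.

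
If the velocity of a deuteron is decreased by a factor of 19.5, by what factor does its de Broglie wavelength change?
The wavelength increases by a factor of 19.5.

From λ = h/(mv), the wavelength is inversely proportional to velocity:

λ ∝ 1/v

If v → v/19.5, then λ → 19.5λ

When velocity is decreased by a factor of 19.5, the wavelength increases by a factor of 19.5.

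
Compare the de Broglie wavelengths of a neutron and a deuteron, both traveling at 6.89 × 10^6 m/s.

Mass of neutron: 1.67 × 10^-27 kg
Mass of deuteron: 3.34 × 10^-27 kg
The neutron has the longer wavelength.

Using λ = h/(mv), since both particles have the same velocity, the wavelength depends only on mass.

For neutron: λ₁ = h/(m₁v) = 5.76 × 10^-14 m
For deuteron: λ₂ = h/(m₂v) = 2.88 × 10^-14 m

Since λ ∝ 1/m at constant velocity, the lighter particle has the longer wavelength.

The neutron has the longer de Broglie wavelength.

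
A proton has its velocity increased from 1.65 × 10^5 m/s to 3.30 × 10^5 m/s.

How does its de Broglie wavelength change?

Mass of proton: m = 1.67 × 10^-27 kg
The wavelength decreases by a factor of 2.

Using λ = h/(mv):

Initial wavelength: λ₁ = h/(mv₁) = 2.40 × 10^-12 m
Final wavelength: λ₂ = h/(mv₂) = 1.20 × 10^-12 m

Since λ ∝ 1/v, when velocity increases by a factor of 2, the wavelength decreases by a factor of 2.

λ₂/λ₁ = v₁/v₂ = 1/2

The wavelength decreases by a factor of 2.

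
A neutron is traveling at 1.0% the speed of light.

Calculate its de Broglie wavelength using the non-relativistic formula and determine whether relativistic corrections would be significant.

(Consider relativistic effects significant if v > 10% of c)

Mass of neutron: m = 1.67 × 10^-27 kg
No, relativistic corrections are not needed.

Using the non-relativistic de Broglie formula λ = h/(mv):

v = 1.0% × c = 2.998 × 10^6 m/s

λ = h/(mv)
λ = (6.626 × 10^-34 J·s) / (1.67 × 10^-27 kg × 2.998 × 10^6 m/s)
λ = 1.32 × 10^-13 m

Since v = 1.0% of c < 10% of c, relativistic corrections are NOT significant and this non-relativistic result is a good approximation.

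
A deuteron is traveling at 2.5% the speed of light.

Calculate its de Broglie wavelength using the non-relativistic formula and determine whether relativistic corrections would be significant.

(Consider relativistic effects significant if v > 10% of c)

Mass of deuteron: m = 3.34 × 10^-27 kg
No, relativistic corrections are not needed.

Using the non-relativistic de Broglie formula λ = h/(mv):

v = 2.5% × c = 7.495 × 10^6 m/s

λ = h/(mv)
λ = (6.626 × 10^-34 J·s) / (3.34 × 10^-27 kg × 7.495 × 10^6 m/s)
λ = 2.65 × 10^-14 m

Since v = 2.5% of c < 10% of c, relativistic corrections are NOT significant and this non-relativistic result is a good approximation.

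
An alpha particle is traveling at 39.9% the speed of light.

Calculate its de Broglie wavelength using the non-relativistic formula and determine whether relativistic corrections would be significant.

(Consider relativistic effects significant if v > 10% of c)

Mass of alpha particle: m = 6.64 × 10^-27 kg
Yes, relativistic corrections are needed.

Using the non-relativistic de Broglie formula λ = h/(mv):

v = 39.9% × c = 1.196 × 10^8 m/s

λ = h/(mv)
λ = (6.626 × 10^-34 J·s) / (6.64 × 10^-27 kg × 1.196 × 10^8 m/s)
λ = 8.34 × 10^-16 m

Since v = 39.9% of c > 10% of c, relativistic corrections ARE significant and the actual wavelength would differ from this non-relativistic estimate.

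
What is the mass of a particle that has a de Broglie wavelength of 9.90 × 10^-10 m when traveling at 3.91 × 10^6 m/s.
1.71 × 10^-31 kg

From the de Broglie relation λ = h/(mv), we solve for m:

m = h/(λv)
m = (6.626 × 10^-34 J·s) / (9.90 × 10^-10 m × 3.91 × 10^6 m/s)
m = 1.71 × 10^-31 kg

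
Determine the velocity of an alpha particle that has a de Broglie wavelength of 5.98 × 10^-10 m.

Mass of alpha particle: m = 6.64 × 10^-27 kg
1.67 × 10^2 m/s

From the de Broglie relation λ = h/(mv), we solve for v:

v = h/(mλ)
v = (6.626 × 10^-34 J·s) / (6.64 × 10^-27 kg × 5.98 × 10^-10 m)
v = 1.67 × 10^2 m/s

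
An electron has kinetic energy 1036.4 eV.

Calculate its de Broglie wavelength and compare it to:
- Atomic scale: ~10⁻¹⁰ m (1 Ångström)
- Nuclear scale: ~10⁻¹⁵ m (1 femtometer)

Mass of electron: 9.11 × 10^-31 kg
λ = 3.81 × 10^-11 m, which is between nuclear and atomic scales.

Using λ = h/√(2mKE):

KE = 1036.4 eV = 1.660 × 10^-16 J

λ = h/√(2mKE)
λ = (6.626 × 10^-34 J·s) / √(2 × 9.11 × 10^-31 kg × 1.660 × 10^-16 J)
λ = 3.81 × 10^-11 m

Comparison:
- Atomic scale (10⁻¹⁰ m): λ is 0.38× this size
- Nuclear scale (10⁻¹⁵ m): λ is 3.8e+04× this size

The wavelength is between nuclear and atomic scales.

This wavelength is appropriate for probing atomic structure but too large for nuclear physics experiments.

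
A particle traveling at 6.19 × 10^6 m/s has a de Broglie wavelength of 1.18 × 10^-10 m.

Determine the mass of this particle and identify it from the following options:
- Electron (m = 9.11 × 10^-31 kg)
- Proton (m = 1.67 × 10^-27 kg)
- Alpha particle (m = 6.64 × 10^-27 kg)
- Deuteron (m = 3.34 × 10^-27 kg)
The particle is an electron.

From λ = h/(mv), solve for mass:

m = h/(λv)
m = (6.626 × 10^-34 J·s) / (1.18 × 10^-10 m × 6.19 × 10^6 m/s)
m = 9.07 × 10^-31 kg

Comparing with the listed masses, this is closest to an electron.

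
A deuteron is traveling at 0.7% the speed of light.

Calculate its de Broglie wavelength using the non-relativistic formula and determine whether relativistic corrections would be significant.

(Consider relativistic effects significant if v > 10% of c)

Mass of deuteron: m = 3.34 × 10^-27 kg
No, relativistic corrections are not needed.

Using the non-relativistic de Broglie formula λ = h/(mv):

v = 0.7% × c = 2.099 × 10^6 m/s

λ = h/(mv)
λ = (6.626 × 10^-34 J·s) / (3.34 × 10^-27 kg × 2.099 × 10^6 m/s)
λ = 9.45 × 10^-14 m

Since v = 0.7% of c < 10% of c, relativistic corrections are NOT significant and this non-relativistic result is a good approximation.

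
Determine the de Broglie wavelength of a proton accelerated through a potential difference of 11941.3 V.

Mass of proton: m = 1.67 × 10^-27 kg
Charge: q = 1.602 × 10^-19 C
2.62 × 10^-13 m

When a particle is accelerated through voltage V, it gains kinetic energy KE = qV.

The de Broglie wavelength is then λ = h/√(2mqV):

λ = h/√(2mqV)
λ = (6.626 × 10^-34 J·s) / √(2 × 1.67 × 10^-27 kg × 1.602 × 10^-19 C × 11941.3 V)
λ = 2.62 × 10^-13 m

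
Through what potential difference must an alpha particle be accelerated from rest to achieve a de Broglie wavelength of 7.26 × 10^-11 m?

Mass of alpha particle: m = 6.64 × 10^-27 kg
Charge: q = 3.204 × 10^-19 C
1.96 × 10^-2 V

From λ = h/√(2mqV), we solve for V:

λ² = h²/(2mqV)
V = h²/(2mqλ²)
V = (6.626 × 10^-34 J·s)² / (2 × 6.64 × 10^-27 kg × 3.204 × 10^-19 C × (7.26 × 10^-11 m)²)
V = 1.96 × 10^-2 V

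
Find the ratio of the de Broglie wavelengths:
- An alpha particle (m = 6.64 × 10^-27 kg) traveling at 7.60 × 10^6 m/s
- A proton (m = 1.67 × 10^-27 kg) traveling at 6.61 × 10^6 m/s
λ₁/λ₂ = 0.219

Using λ = h/(mv):

λ₁ = h/(m₁v₁) = 1.31 × 10^-14 m
λ₂ = h/(m₂v₂) = 6.00 × 10^-14 m

Ratio λ₁/λ₂ = (m₂v₂)/(m₁v₁)
         = (1.67 × 10^-27 kg × 6.61 × 10^6 m/s) / (6.64 × 10^-27 kg × 7.60 × 10^6 m/s)
         = 0.219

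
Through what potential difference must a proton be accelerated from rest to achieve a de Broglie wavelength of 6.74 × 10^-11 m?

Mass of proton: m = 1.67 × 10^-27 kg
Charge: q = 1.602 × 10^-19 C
1.81 × 10^-1 V

From λ = h/√(2mqV), we solve for V:

λ² = h²/(2mqV)
V = h²/(2mqλ²)
V = (6.626 × 10^-34 J·s)² / (2 × 1.67 × 10^-27 kg × 1.602 × 10^-19 C × (6.74 × 10^-11 m)²)
V = 1.81 × 10^-1 V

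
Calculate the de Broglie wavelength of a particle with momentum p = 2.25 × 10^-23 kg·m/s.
2.94 × 10^-11 m

Using the de Broglie relation λ = h/p:

λ = h/p
λ = (6.626 × 10^-34 J·s) / (2.25 × 10^-23 kg·m/s)
λ = 2.94 × 10^-11 m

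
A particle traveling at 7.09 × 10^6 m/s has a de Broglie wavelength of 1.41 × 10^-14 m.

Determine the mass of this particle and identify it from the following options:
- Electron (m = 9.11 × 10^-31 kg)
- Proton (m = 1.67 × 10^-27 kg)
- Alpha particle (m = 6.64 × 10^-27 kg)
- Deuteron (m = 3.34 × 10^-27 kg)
The particle is an alpha particle.

From λ = h/(mv), solve for mass:

m = h/(λv)
m = (6.626 × 10^-34 J·s) / (1.41 × 10^-14 m × 7.09 × 10^6 m/s)
m = 6.63 × 10^-27 kg

Comparing with the listed masses, this is closest to an alpha particle.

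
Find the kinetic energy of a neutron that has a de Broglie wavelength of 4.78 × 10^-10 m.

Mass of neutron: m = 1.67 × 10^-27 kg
5.75 × 10^-22 J (or 3.59 × 10^-3 eV)

From λ = h/√(2mKE), we solve for KE:

λ² = h²/(2mKE)
KE = h²/(2mλ²)
KE = (6.626 × 10^-34 J·s)² / (2 × 1.67 × 10^-27 kg × (4.78 × 10^-10 m)²)
KE = 5.75 × 10^-22 J
KE = 3.59 × 10^-3 eV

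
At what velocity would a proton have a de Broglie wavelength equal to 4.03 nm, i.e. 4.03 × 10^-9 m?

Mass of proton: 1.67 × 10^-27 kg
9.85 × 10^1 m/s

From λ = h/(mv), solve for v:

v = h/(mλ)
v = (6.626 × 10^-34 J·s) / (1.67 × 10^-27 kg × 4.03 × 10^-9 m)
v = 9.85 × 10^1 m/s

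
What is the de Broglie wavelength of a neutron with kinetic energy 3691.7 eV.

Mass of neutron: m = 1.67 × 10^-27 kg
4.71 × 10^-13 m

Using λ = h/√(2mKE):

First convert KE to Joules: KE = 3691.7 eV = 5.915 × 10^-16 J

λ = h/√(2mKE)
λ = (6.626 × 10^-34 J·s) / √(2 × 1.67 × 10^-27 kg × 5.915 × 10^-16 J)
λ = 4.71 × 10^-13 m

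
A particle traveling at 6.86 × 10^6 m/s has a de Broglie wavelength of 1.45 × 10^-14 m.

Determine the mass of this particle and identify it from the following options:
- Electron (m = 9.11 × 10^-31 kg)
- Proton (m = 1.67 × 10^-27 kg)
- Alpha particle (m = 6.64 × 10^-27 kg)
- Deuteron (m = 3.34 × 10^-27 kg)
The particle is an alpha particle.

From λ = h/(mv), solve for mass:

m = h/(λv)
m = (6.626 × 10^-34 J·s) / (1.45 × 10^-14 m × 6.86 × 10^6 m/s)
m = 6.66 × 10^-27 kg

Comparing with the listed masses, this is closest to an alpha particle.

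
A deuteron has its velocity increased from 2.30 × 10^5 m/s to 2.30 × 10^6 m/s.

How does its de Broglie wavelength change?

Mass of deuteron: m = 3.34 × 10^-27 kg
The wavelength decreases by a factor of 10.

Using λ = h/(mv):

Initial wavelength: λ₁ = h/(mv₁) = 8.63 × 10^-13 m
Final wavelength: λ₂ = h/(mv₂) = 8.63 × 10^-14 m

Since λ ∝ 1/v, when velocity increases by a factor of 10, the wavelength decreases by a factor of 10.

λ₂/λ₁ = v₁/v₂ = 1/10

The wavelength decreases by a factor of 10.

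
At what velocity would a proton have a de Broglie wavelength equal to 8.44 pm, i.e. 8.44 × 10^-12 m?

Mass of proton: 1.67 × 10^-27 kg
4.70 × 10^4 m/s

From λ = h/(mv), solve for v:

v = h/(mλ)
v = (6.626 × 10^-34 J·s) / (1.67 × 10^-27 kg × 8.44 × 10^-12 m)
v = 4.70 × 10^4 m/s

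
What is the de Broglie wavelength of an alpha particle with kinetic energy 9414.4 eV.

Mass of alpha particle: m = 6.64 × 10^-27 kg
1.48 × 10^-13 m

Using λ = h/√(2mKE):

First convert KE to Joules: KE = 9414.4 eV = 1.508 × 10^-15 J

λ = h/√(2mKE)
λ = (6.626 × 10^-34 J·s) / √(2 × 6.64 × 10^-27 kg × 1.508 × 10^-15 J)
λ = 1.48 × 10^-13 m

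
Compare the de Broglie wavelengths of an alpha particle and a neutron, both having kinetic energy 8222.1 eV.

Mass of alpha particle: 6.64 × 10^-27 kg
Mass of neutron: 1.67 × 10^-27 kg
The neutron has the longer wavelength.

Using λ = h/√(2mKE):

For alpha particle: λ₁ = h/√(2m₁KE) = 1.58 × 10^-13 m
For neutron: λ₂ = h/√(2m₂KE) = 3.16 × 10^-13 m

Since λ ∝ 1/√m at constant kinetic energy, the lighter particle has the longer wavelength.

The neutron has the longer de Broglie wavelength.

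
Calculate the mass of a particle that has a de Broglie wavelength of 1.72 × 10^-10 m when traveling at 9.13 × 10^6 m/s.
4.22 × 10^-31 kg

From the de Broglie relation λ = h/(mv), we solve for m:

m = h/(λv)
m = (6.626 × 10^-34 J·s) / (1.72 × 10^-10 m × 9.13 × 10^6 m/s)
m = 4.22 × 10^-31 kg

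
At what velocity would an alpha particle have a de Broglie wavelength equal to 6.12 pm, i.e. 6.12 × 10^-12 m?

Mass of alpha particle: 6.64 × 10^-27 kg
1.63 × 10^4 m/s

From λ = h/(mv), solve for v:

v = h/(mλ)
v = (6.626 × 10^-34 J·s) / (6.64 × 10^-27 kg × 6.12 × 10^-12 m)
v = 1.63 × 10^4 m/s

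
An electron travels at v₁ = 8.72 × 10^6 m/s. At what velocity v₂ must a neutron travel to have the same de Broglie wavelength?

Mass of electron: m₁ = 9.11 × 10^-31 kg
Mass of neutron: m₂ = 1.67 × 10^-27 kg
v₂ = 4.76 × 10^3 m/s

For equal de Broglie wavelengths: λ₁ = λ₂

h/(m₁v₁) = h/(m₂v₂)
m₁v₁ = m₂v₂
v₂ = v₁ · (m₁/m₂)

v₂ = 8.72 × 10^6 m/s × (9.11 × 10^-31 kg / 1.67 × 10^-27 kg)
v₂ = 4.76 × 10^3 m/s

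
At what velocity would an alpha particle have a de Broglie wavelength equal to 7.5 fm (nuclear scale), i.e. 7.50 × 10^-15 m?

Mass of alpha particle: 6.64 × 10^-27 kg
1.33 × 10^7 m/s

From λ = h/(mv), solve for v:

v = h/(mλ)
v = (6.626 × 10^-34 J·s) / (6.64 × 10^-27 kg × 7.50 × 10^-15 m)
v = 1.33 × 10^7 m/s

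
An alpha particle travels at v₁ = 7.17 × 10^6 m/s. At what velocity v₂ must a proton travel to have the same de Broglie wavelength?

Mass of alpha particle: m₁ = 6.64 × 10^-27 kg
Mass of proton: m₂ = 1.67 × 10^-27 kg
v₂ = 2.85 × 10^7 m/s

For equal de Broglie wavelengths: λ₁ = λ₂

h/(m₁v₁) = h/(m₂v₂)
m₁v₁ = m₂v₂
v₂ = v₁ · (m₁/m₂)

v₂ = 7.17 × 10^6 m/s × (6.64 × 10^-27 kg / 1.67 × 10^-27 kg)
v₂ = 2.85 × 10^7 m/s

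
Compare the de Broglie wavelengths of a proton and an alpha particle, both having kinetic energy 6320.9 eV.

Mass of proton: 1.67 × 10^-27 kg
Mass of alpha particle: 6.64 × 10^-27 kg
The proton has the longer wavelength.

Using λ = h/√(2mKE):

For proton: λ₁ = h/√(2m₁KE) = 3.60 × 10^-13 m
For alpha particle: λ₂ = h/√(2m₂KE) = 1.81 × 10^-13 m

Since λ ∝ 1/√m at constant kinetic energy, the lighter particle has the longer wavelength.

The proton has the longer de Broglie wavelength.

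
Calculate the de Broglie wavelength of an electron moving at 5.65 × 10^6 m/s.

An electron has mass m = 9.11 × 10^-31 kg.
1.29 × 10^-10 m

Using the de Broglie relation λ = h/(mv):

λ = h/(mv)
λ = (6.626 × 10^-34 J·s) / (9.11 × 10^-31 kg × 5.65 × 10^6 m/s)
λ = 1.29 × 10^-10 m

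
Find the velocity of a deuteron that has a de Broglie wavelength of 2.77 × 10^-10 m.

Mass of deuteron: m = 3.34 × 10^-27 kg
7.16 × 10^2 m/s

From the de Broglie relation λ = h/(mv), we solve for v:

v = h/(mλ)
v = (6.626 × 10^-34 J·s) / (3.34 × 10^-27 kg × 2.77 × 10^-10 m)
v = 7.16 × 10^2 m/s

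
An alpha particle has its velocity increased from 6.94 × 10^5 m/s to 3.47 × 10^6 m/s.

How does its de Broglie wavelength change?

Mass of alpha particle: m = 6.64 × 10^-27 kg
The wavelength decreases by a factor of 5.

Using λ = h/(mv):

Initial wavelength: λ₁ = h/(mv₁) = 1.44 × 10^-13 m
Final wavelength: λ₂ = h/(mv₂) = 2.88 × 10^-14 m

Since λ ∝ 1/v, when velocity increases by a factor of 5, the wavelength decreases by a factor of 5.

λ₂/λ₁ = v₁/v₂ = 1/5

The wavelength decreases by a factor of 5.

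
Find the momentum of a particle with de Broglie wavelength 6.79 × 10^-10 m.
9.76 × 10^-25 kg·m/s

From the de Broglie relation λ = h/p, we solve for p:

p = h/λ
p = (6.626 × 10^-34 J·s) / (6.79 × 10^-10 m)
p = 9.76 × 10^-25 kg·m/s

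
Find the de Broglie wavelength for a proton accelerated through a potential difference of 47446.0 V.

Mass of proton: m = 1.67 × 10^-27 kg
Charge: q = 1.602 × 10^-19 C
1.32 × 10^-13 m

When a particle is accelerated through voltage V, it gains kinetic energy KE = qV.

The de Broglie wavelength is then λ = h/√(2mqV):

λ = h/√(2mqV)
λ = (6.626 × 10^-34 J·s) / √(2 × 1.67 × 10^-27 kg × 1.602 × 10^-19 C × 47446.0 V)
λ = 1.32 × 10^-13 m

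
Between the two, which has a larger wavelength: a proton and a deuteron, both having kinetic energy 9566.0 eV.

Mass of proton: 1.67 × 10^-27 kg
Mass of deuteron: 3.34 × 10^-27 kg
The proton has the longer wavelength.

Using λ = h/√(2mKE):

For proton: λ₁ = h/√(2m₁KE) = 2.93 × 10^-13 m
For deuteron: λ₂ = h/√(2m₂KE) = 2.07 × 10^-13 m

Since λ ∝ 1/√m at constant kinetic energy, the lighter particle has the longer wavelength.

The proton has the longer de Broglie wavelength.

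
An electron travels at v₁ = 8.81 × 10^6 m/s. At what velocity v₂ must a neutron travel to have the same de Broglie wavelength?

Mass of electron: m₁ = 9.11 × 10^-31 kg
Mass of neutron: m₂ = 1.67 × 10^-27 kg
v₂ = 4.81 × 10^3 m/s

For equal de Broglie wavelengths: λ₁ = λ₂

h/(m₁v₁) = h/(m₂v₂)
m₁v₁ = m₂v₂
v₂ = v₁ · (m₁/m₂)

v₂ = 8.81 × 10^6 m/s × (9.11 × 10^-31 kg / 1.67 × 10^-27 kg)
v₂ = 4.81 × 10^3 m/s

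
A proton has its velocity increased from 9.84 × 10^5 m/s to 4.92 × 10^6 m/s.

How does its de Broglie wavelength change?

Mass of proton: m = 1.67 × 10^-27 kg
The wavelength decreases by a factor of 5.

Using λ = h/(mv):

Initial wavelength: λ₁ = h/(mv₁) = 4.03 × 10^-13 m
Final wavelength: λ₂ = h/(mv₂) = 8.06 × 10^-14 m

Since λ ∝ 1/v, when velocity increases by a factor of 5, the wavelength decreases by a factor of 5.

λ₂/λ₁ = v₁/v₂ = 1/5

The wavelength decreases by a factor of 5.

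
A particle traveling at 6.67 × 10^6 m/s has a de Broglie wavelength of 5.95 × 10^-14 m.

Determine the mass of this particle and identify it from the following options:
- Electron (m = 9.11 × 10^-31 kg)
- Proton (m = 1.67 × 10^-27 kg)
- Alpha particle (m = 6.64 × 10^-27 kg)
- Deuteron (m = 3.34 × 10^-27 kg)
The particle is a proton.

From λ = h/(mv), solve for mass:

m = h/(λv)
m = (6.626 × 10^-34 J·s) / (5.95 × 10^-14 m × 6.67 × 10^6 m/s)
m = 1.67 × 10^-27 kg

Comparing with the listed masses, this is closest to a proton.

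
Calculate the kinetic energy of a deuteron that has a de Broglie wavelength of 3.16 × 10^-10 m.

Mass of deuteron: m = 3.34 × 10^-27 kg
6.58 × 10^-22 J (or 4.11 × 10^-3 eV)

From λ = h/√(2mKE), we solve for KE:

λ² = h²/(2mKE)
KE = h²/(2mλ²)
KE = (6.626 × 10^-34 J·s)² / (2 × 3.34 × 10^-27 kg × (3.16 × 10^-10 m)²)
KE = 6.58 × 10^-22 J
KE = 4.11 × 10^-3 eV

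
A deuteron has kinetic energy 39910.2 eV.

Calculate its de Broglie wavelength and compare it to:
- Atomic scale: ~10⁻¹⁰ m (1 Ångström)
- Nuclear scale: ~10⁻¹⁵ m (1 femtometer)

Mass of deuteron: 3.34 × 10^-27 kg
λ = 1.01 × 10^-13 m, which is between nuclear and atomic scales.

Using λ = h/√(2mKE):

KE = 39910.2 eV = 6.394 × 10^-15 J

λ = h/√(2mKE)
λ = (6.626 × 10^-34 J·s) / √(2 × 3.34 × 10^-27 kg × 6.394 × 10^-15 J)
λ = 1.01 × 10^-13 m

Comparison:
- Atomic scale (10⁻¹⁰ m): λ is 0.001× this size
- Nuclear scale (10⁻¹⁵ m): λ is 1e+02× this size

The wavelength is between nuclear and atomic scales.

This wavelength is appropriate for probing atomic structure but too large for nuclear physics experiments.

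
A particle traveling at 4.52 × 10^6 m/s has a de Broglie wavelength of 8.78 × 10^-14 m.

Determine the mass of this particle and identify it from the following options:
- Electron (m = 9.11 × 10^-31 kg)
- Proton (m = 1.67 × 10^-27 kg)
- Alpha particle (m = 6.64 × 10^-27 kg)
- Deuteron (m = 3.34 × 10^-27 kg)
The particle is a proton.

From λ = h/(mv), solve for mass:

m = h/(λv)
m = (6.626 × 10^-34 J·s) / (8.78 × 10^-14 m × 4.52 × 10^6 m/s)
m = 1.67 × 10^-27 kg

Comparing with the listed masses, this is closest to a proton.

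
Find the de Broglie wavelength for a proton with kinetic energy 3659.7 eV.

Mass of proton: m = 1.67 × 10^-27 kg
4.73 × 10^-13 m

Using λ = h/√(2mKE):

First convert KE to Joules: KE = 3659.7 eV = 5.863 × 10^-16 J

λ = h/√(2mKE)
λ = (6.626 × 10^-34 J·s) / √(2 × 1.67 × 10^-27 kg × 5.863 × 10^-16 J)
λ = 4.73 × 10^-13 m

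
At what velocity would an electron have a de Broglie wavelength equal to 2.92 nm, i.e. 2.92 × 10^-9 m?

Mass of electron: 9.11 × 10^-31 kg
2.49 × 10^5 m/s

From λ = h/(mv), solve for v:

v = h/(mλ)
v = (6.626 × 10^-34 J·s) / (9.11 × 10^-31 kg × 2.92 × 10^-9 m)
v = 2.49 × 10^5 m/s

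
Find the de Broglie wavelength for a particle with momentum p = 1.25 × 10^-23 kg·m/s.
5.30 × 10^-11 m

Using the de Broglie relation λ = h/p:

λ = h/p
λ = (6.626 × 10^-34 J·s) / (1.25 × 10^-23 kg·m/s)
λ = 5.30 × 10^-11 m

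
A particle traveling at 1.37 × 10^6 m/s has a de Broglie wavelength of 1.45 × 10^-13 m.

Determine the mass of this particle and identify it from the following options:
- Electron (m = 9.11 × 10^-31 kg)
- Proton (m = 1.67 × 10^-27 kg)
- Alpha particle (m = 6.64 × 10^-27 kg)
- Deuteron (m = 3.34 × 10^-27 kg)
The particle is a deuteron.

From λ = h/(mv), solve for mass:

m = h/(λv)
m = (6.626 × 10^-34 J·s) / (1.45 × 10^-13 m × 1.37 × 10^6 m/s)
m = 3.34 × 10^-27 kg

Comparing with the listed masses, this is closest to a deuteron.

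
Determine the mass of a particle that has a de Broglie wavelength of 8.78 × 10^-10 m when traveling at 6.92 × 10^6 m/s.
1.09 × 10^-31 kg

From the de Broglie relation λ = h/(mv), we solve for m:

m = h/(λv)
m = (6.626 × 10^-34 J·s) / (8.78 × 10^-10 m × 6.92 × 10^6 m/s)
m = 1.09 × 10^-31 kg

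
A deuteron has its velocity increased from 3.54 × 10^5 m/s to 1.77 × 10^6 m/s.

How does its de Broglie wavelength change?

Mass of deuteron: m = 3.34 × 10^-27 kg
The wavelength decreases by a factor of 5.

Using λ = h/(mv):

Initial wavelength: λ₁ = h/(mv₁) = 5.60 × 10^-13 m
Final wavelength: λ₂ = h/(mv₂) = 1.12 × 10^-13 m

Since λ ∝ 1/v, when velocity increases by a factor of 5, the wavelength decreases by a factor of 5.

λ₂/λ₁ = v₁/v₂ = 1/5

The wavelength decreases by a factor of 5.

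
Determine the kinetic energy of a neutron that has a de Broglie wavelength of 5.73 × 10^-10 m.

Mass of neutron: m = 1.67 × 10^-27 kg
4.00 × 10^-22 J (or 2.50 × 10^-3 eV)

From λ = h/√(2mKE), we solve for KE:

λ² = h²/(2mKE)
KE = h²/(2mλ²)
KE = (6.626 × 10^-34 J·s)² / (2 × 1.67 × 10^-27 kg × (5.73 × 10^-10 m)²)
KE = 4.00 × 10^-22 J
KE = 2.50 × 10^-3 eV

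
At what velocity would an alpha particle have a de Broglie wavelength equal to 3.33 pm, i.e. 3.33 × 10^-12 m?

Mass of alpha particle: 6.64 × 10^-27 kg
3.00 × 10^4 m/s

From λ = h/(mv), solve for v:

v = h/(mλ)
v = (6.626 × 10^-34 J·s) / (6.64 × 10^-27 kg × 3.33 × 10^-12 m)
v = 3.00 × 10^4 m/s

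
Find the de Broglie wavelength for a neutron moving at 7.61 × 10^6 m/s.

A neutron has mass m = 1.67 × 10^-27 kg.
5.21 × 10^-14 m

Using the de Broglie relation λ = h/(mv):

λ = h/(mv)
λ = (6.626 × 10^-34 J·s) / (1.67 × 10^-27 kg × 7.61 × 10^6 m/s)
λ = 5.21 × 10^-14 m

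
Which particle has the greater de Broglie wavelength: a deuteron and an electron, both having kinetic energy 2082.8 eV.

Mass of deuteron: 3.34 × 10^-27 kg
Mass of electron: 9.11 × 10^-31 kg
The electron has the longer wavelength.

Using λ = h/√(2mKE):

For deuteron: λ₁ = h/√(2m₁KE) = 4.44 × 10^-13 m
For electron: λ₂ = h/√(2m₂KE) = 2.69 × 10^-11 m

Since λ ∝ 1/√m at constant kinetic energy, the lighter particle has the longer wavelength.

The electron has the longer de Broglie wavelength.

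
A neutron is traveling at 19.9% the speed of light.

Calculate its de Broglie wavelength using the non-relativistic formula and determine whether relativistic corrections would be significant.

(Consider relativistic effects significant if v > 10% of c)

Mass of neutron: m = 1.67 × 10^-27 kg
Yes, relativistic corrections are needed.

Using the non-relativistic de Broglie formula λ = h/(mv):

v = 19.9% × c = 5.966 × 10^7 m/s

λ = h/(mv)
λ = (6.626 × 10^-34 J·s) / (1.67 × 10^-27 kg × 5.966 × 10^7 m/s)
λ = 6.65 × 10^-15 m

Since v = 19.9% of c > 10% of c, relativistic corrections ARE significant and the actual wavelength would differ from this non-relativistic estimate.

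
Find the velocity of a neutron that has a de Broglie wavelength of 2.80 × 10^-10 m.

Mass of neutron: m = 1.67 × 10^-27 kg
1.42 × 10^3 m/s

From the de Broglie relation λ = h/(mv), we solve for v:

v = h/(mλ)
v = (6.626 × 10^-34 J·s) / (1.67 × 10^-27 kg × 2.80 × 10^-10 m)
v = 1.42 × 10^3 m/s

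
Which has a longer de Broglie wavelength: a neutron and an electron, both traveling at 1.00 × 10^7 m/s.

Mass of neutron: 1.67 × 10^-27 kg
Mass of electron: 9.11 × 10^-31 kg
The electron has the longer wavelength.

Using λ = h/(mv), since both particles have the same velocity, the wavelength depends only on mass.

For neutron: λ₁ = h/(m₁v) = 3.97 × 10^-14 m
For electron: λ₂ = h/(m₂v) = 7.27 × 10^-11 m

Since λ ∝ 1/m at constant velocity, the lighter particle has the longer wavelength.

The electron has the longer de Broglie wavelength.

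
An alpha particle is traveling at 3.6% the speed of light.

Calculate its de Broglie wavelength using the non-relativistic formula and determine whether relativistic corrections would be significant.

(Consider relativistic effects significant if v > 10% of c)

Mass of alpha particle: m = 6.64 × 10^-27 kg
No, relativistic corrections are not needed.

Using the non-relativistic de Broglie formula λ = h/(mv):

v = 3.6% × c = 1.079 × 10^7 m/s

λ = h/(mv)
λ = (6.626 × 10^-34 J·s) / (6.64 × 10^-27 kg × 1.079 × 10^7 m/s)
λ = 9.25 × 10^-15 m

Since v = 3.6% of c < 10% of c, relativistic corrections are NOT significant and this non-relativistic result is a good approximation.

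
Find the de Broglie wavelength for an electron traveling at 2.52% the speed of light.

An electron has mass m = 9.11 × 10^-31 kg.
9.63 × 10^-11 m

Using the de Broglie relation λ = h/(mv):

v = 2.52% × c = 7.555 × 10^6 m/s

λ = h/(mv)
λ = (6.626 × 10^-34 J·s) / (9.11 × 10^-31 kg × 7.555 × 10^6 m/s)
λ = 9.63 × 10^-11 m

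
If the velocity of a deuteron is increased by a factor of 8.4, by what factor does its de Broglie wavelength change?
The wavelength decreases by a factor of 8.4.

From λ = h/(mv), the wavelength is inversely proportional to velocity:

λ ∝ 1/v

If v → 8.4v, then λ → λ/8.4

When velocity is increased by a factor of 8.4, the wavelength decreases by a factor of 8.4.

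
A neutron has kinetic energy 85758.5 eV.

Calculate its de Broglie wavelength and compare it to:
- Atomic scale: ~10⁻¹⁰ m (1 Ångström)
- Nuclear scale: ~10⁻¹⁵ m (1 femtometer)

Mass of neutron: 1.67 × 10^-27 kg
λ = 9.78 × 10^-14 m, which is between nuclear and atomic scales.

Using λ = h/√(2mKE):

KE = 85758.5 eV = 1.374 × 10^-14 J

λ = h/√(2mKE)
λ = (6.626 × 10^-34 J·s) / √(2 × 1.67 × 10^-27 kg × 1.374 × 10^-14 J)
λ = 9.78 × 10^-14 m

Comparison:
- Atomic scale (10⁻¹⁰ m): λ is 0.00098× this size
- Nuclear scale (10⁻¹⁵ m): λ is 98× this size

The wavelength is between nuclear and atomic scales.

This wavelength is appropriate for probing atomic structure but too large for nuclear physics experiments.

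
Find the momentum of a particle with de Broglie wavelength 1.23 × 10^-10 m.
5.39 × 10^-24 kg·m/s

From the de Broglie relation λ = h/p, we solve for p:

p = h/λ
p = (6.626 × 10^-34 J·s) / (1.23 × 10^-10 m)
p = 5.39 × 10^-24 kg·m/s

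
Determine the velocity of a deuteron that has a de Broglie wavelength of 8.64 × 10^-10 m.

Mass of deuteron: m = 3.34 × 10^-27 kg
2.30 × 10^2 m/s

From the de Broglie relation λ = h/(mv), we solve for v:

v = h/(mλ)
v = (6.626 × 10^-34 J·s) / (3.34 × 10^-27 kg × 8.64 × 10^-10 m)
v = 2.30 × 10^2 m/s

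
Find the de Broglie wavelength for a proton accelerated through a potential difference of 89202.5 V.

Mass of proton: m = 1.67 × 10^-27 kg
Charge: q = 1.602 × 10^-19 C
9.59 × 10^-14 m

When a particle is accelerated through voltage V, it gains kinetic energy KE = qV.

The de Broglie wavelength is then λ = h/√(2mqV):

λ = h/√(2mqV)
λ = (6.626 × 10^-34 J·s) / √(2 × 1.67 × 10^-27 kg × 1.602 × 10^-19 C × 89202.5 V)
λ = 9.59 × 10^-14 m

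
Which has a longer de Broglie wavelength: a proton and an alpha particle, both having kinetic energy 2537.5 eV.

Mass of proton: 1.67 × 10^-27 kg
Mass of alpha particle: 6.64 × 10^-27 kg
The proton has the longer wavelength.

Using λ = h/√(2mKE):

For proton: λ₁ = h/√(2m₁KE) = 5.69 × 10^-13 m
For alpha particle: λ₂ = h/√(2m₂KE) = 2.85 × 10^-13 m

Since λ ∝ 1/√m at constant kinetic energy, the lighter particle has the longer wavelength.

The proton has the longer de Broglie wavelength.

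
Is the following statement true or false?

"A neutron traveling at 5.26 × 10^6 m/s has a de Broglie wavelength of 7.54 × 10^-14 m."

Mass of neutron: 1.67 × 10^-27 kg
True

The claim is correct.

Using λ = h/(mv):
λ = (6.626 × 10^-34 J·s) / (1.67 × 10^-27 kg × 5.26 × 10^6 m/s)
λ = 7.54 × 10^-14 m

This matches the claimed value.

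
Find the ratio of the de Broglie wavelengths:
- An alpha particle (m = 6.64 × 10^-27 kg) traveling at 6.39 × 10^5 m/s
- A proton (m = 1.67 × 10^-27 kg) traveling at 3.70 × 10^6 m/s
λ₁/λ₂ = 1.46

Using λ = h/(mv):

λ₁ = h/(m₁v₁) = 1.56 × 10^-13 m
λ₂ = h/(m₂v₂) = 1.07 × 10^-13 m

Ratio λ₁/λ₂ = (m₂v₂)/(m₁v₁)
         = (1.67 × 10^-27 kg × 3.70 × 10^6 m/s) / (6.64 × 10^-27 kg × 6.39 × 10^5 m/s)
         = 1.46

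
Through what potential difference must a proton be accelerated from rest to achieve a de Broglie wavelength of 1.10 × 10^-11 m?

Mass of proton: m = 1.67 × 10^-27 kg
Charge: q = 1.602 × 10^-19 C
6.78 V

From λ = h/√(2mqV), we solve for V:

λ² = h²/(2mqV)
V = h²/(2mqλ²)
V = (6.626 × 10^-34 J·s)² / (2 × 1.67 × 10^-27 kg × 1.602 × 10^-19 C × (1.10 × 10^-11 m)²)
V = 6.78 V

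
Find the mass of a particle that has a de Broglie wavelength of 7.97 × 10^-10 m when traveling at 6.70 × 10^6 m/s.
1.24 × 10^-31 kg

From the de Broglie relation λ = h/(mv), we solve for m:

m = h/(λv)
m = (6.626 × 10^-34 J·s) / (7.97 × 10^-10 m × 6.70 × 10^6 m/s)
m = 1.24 × 10^-31 kg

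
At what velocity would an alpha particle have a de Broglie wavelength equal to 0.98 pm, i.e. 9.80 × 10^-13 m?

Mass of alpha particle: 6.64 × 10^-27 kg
1.02 × 10^5 m/s

From λ = h/(mv), solve for v:

v = h/(mλ)
v = (6.626 × 10^-34 J·s) / (6.64 × 10^-27 kg × 9.80 × 10^-13 m)
v = 1.02 × 10^5 m/s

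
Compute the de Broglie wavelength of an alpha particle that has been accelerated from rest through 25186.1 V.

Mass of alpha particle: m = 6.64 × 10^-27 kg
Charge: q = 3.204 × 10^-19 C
6.40 × 10^-14 m

When a particle is accelerated through voltage V, it gains kinetic energy KE = qV.

The de Broglie wavelength is then λ = h/√(2mqV):

λ = h/√(2mqV)
λ = (6.626 × 10^-34 J·s) / √(2 × 6.64 × 10^-27 kg × 3.204 × 10^-19 C × 25186.1 V)
λ = 6.40 × 10^-14 m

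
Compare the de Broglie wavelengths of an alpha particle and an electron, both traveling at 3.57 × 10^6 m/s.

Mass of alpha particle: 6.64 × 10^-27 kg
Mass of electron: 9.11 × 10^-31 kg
The electron has the longer wavelength.

Using λ = h/(mv), since both particles have the same velocity, the wavelength depends only on mass.

For alpha particle: λ₁ = h/(m₁v) = 2.80 × 10^-14 m
For electron: λ₂ = h/(m₂v) = 2.04 × 10^-10 m

Since λ ∝ 1/m at constant velocity, the lighter particle has the longer wavelength.

The electron has the longer de Broglie wavelength.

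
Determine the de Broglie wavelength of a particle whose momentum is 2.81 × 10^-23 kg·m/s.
2.36 × 10^-11 m

Using the de Broglie relation λ = h/p:

λ = h/p
λ = (6.626 × 10^-34 J·s) / (2.81 × 10^-23 kg·m/s)
λ = 2.36 × 10^-11 m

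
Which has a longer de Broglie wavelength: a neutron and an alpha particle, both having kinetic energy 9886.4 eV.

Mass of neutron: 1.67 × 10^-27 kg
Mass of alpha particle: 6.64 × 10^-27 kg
The neutron has the longer wavelength.

Using λ = h/√(2mKE):

For neutron: λ₁ = h/√(2m₁KE) = 2.88 × 10^-13 m
For alpha particle: λ₂ = h/√(2m₂KE) = 1.44 × 10^-13 m

Since λ ∝ 1/√m at constant kinetic energy, the lighter particle has the longer wavelength.

The neutron has the longer de Broglie wavelength.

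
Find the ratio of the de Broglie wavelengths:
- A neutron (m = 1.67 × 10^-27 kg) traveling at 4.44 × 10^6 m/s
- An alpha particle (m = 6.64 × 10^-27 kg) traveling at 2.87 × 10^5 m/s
λ₁/λ₂ = 0.257

Using λ = h/(mv):

λ₁ = h/(m₁v₁) = 8.94 × 10^-14 m
λ₂ = h/(m₂v₂) = 3.48 × 10^-13 m

Ratio λ₁/λ₂ = (m₂v₂)/(m₁v₁)
         = (6.64 × 10^-27 kg × 2.87 × 10^5 m/s) / (1.67 × 10^-27 kg × 4.44 × 10^6 m/s)
         = 0.257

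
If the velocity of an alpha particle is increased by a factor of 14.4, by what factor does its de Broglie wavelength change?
The wavelength decreases by a factor of 14.4.

From λ = h/(mv), the wavelength is inversely proportional to velocity:

λ ∝ 1/v

If v → 14.4v, then λ → λ/14.4

When velocity is increased by a factor of 14.4, the wavelength decreases by a factor of 14.4.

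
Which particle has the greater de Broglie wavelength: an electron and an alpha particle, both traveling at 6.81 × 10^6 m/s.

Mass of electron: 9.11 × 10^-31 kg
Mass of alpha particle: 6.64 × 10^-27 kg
The electron has the longer wavelength.

Using λ = h/(mv), since both particles have the same velocity, the wavelength depends only on mass.

For electron: λ₁ = h/(m₁v) = 1.07 × 10^-10 m
For alpha particle: λ₂ = h/(m₂v) = 1.47 × 10^-14 m

Since λ ∝ 1/m at constant velocity, the lighter particle has the longer wavelength.

The electron has the longer de Broglie wavelength.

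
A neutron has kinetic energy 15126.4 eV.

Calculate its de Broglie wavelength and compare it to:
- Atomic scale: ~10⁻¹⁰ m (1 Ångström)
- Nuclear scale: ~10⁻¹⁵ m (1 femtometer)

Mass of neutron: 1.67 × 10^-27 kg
λ = 2.33 × 10^-13 m, which is between nuclear and atomic scales.

Using λ = h/√(2mKE):

KE = 15126.4 eV = 2.424 × 10^-15 J

λ = h/√(2mKE)
λ = (6.626 × 10^-34 J·s) / √(2 × 1.67 × 10^-27 kg × 2.424 × 10^-15 J)
λ = 2.33 × 10^-13 m

Comparison:
- Atomic scale (10⁻¹⁰ m): λ is 0.0023× this size
- Nuclear scale (10⁻¹⁵ m): λ is 2.3e+02× this size

The wavelength is between nuclear and atomic scales.

This wavelength is appropriate for probing atomic structure but too large for nuclear physics experiments.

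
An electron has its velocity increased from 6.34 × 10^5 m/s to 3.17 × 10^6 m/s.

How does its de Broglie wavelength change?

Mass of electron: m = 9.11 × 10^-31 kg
The wavelength decreases by a factor of 5.

Using λ = h/(mv):

Initial wavelength: λ₁ = h/(mv₁) = 1.15 × 10^-9 m
Final wavelength: λ₂ = h/(mv₂) = 2.29 × 10^-10 m

Since λ ∝ 1/v, when velocity increases by a factor of 5, the wavelength decreases by a factor of 5.

λ₂/λ₁ = v₁/v₂ = 1/5

The wavelength decreases by a factor of 5.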